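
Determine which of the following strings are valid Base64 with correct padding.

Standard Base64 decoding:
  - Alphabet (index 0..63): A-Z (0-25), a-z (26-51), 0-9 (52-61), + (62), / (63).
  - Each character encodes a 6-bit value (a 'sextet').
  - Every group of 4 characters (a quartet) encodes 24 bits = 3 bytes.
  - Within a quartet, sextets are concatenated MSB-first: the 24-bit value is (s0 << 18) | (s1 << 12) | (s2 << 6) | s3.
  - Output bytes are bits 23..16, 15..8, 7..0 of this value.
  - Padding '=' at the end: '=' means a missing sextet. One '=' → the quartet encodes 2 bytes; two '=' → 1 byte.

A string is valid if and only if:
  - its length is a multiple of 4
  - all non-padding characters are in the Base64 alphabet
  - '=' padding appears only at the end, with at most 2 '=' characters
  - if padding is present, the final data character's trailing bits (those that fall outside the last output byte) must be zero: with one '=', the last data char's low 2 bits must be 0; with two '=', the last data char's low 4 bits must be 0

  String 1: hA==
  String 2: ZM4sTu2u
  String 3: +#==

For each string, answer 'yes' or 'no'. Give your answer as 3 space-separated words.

Answer: yes yes no

Derivation:
String 1: 'hA==' → valid
String 2: 'ZM4sTu2u' → valid
String 3: '+#==' → invalid (bad char(s): ['#'])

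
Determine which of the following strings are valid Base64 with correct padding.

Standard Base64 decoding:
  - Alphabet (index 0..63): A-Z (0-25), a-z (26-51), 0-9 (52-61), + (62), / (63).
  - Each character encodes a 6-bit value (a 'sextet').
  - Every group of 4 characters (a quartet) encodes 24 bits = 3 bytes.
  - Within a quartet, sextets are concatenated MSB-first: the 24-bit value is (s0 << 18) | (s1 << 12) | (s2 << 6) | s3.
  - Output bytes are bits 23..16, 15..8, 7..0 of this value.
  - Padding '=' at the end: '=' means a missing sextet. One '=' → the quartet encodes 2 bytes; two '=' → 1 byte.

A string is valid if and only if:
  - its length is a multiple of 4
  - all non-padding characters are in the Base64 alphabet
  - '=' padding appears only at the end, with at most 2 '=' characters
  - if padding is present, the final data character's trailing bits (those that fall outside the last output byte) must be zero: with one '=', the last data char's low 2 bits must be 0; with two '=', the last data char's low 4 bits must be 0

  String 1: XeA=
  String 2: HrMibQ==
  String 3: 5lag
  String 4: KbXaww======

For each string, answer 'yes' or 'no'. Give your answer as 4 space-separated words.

Answer: yes yes yes no

Derivation:
String 1: 'XeA=' → valid
String 2: 'HrMibQ==' → valid
String 3: '5lag' → valid
String 4: 'KbXaww======' → invalid (6 pad chars (max 2))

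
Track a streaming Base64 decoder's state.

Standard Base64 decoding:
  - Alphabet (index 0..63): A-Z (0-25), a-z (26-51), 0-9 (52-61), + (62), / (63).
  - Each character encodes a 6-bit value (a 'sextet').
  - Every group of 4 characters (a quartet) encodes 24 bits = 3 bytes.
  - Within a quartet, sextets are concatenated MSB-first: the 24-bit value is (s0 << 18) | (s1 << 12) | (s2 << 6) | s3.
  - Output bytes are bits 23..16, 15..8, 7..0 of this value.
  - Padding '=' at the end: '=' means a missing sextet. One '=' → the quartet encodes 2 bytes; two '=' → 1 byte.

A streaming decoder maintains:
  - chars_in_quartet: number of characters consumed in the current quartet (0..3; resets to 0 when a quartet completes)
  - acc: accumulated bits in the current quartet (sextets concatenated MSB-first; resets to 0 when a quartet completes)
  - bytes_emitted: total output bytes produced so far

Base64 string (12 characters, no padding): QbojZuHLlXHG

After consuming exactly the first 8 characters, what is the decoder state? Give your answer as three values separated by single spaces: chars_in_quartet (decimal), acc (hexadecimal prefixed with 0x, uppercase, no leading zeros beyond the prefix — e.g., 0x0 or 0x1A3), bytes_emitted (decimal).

After char 0 ('Q'=16): chars_in_quartet=1 acc=0x10 bytes_emitted=0
After char 1 ('b'=27): chars_in_quartet=2 acc=0x41B bytes_emitted=0
After char 2 ('o'=40): chars_in_quartet=3 acc=0x106E8 bytes_emitted=0
After char 3 ('j'=35): chars_in_quartet=4 acc=0x41BA23 -> emit 41 BA 23, reset; bytes_emitted=3
After char 4 ('Z'=25): chars_in_quartet=1 acc=0x19 bytes_emitted=3
After char 5 ('u'=46): chars_in_quartet=2 acc=0x66E bytes_emitted=3
After char 6 ('H'=7): chars_in_quartet=3 acc=0x19B87 bytes_emitted=3
After char 7 ('L'=11): chars_in_quartet=4 acc=0x66E1CB -> emit 66 E1 CB, reset; bytes_emitted=6

Answer: 0 0x0 6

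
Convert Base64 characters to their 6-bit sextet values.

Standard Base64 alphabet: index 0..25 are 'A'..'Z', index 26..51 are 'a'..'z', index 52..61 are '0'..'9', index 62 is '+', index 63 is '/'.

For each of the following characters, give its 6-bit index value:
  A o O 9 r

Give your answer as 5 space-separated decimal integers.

'A': A..Z range, ord('A') − ord('A') = 0
'o': a..z range, 26 + ord('o') − ord('a') = 40
'O': A..Z range, ord('O') − ord('A') = 14
'9': 0..9 range, 52 + ord('9') − ord('0') = 61
'r': a..z range, 26 + ord('r') − ord('a') = 43

Answer: 0 40 14 61 43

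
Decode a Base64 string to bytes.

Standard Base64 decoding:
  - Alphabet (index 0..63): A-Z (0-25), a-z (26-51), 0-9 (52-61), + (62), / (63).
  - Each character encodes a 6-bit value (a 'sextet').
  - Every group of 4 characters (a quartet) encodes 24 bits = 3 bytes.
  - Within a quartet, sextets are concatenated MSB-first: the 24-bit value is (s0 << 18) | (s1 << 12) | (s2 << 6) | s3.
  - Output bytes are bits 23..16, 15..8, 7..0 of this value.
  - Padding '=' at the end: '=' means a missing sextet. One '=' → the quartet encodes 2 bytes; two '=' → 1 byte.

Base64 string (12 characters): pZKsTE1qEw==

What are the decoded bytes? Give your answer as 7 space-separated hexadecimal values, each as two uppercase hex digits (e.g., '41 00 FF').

After char 0 ('p'=41): chars_in_quartet=1 acc=0x29 bytes_emitted=0
After char 1 ('Z'=25): chars_in_quartet=2 acc=0xA59 bytes_emitted=0
After char 2 ('K'=10): chars_in_quartet=3 acc=0x2964A bytes_emitted=0
After char 3 ('s'=44): chars_in_quartet=4 acc=0xA592AC -> emit A5 92 AC, reset; bytes_emitted=3
After char 4 ('T'=19): chars_in_quartet=1 acc=0x13 bytes_emitted=3
After char 5 ('E'=4): chars_in_quartet=2 acc=0x4C4 bytes_emitted=3
After char 6 ('1'=53): chars_in_quartet=3 acc=0x13135 bytes_emitted=3
After char 7 ('q'=42): chars_in_quartet=4 acc=0x4C4D6A -> emit 4C 4D 6A, reset; bytes_emitted=6
After char 8 ('E'=4): chars_in_quartet=1 acc=0x4 bytes_emitted=6
After char 9 ('w'=48): chars_in_quartet=2 acc=0x130 bytes_emitted=6
Padding '==': partial quartet acc=0x130 -> emit 13; bytes_emitted=7

Answer: A5 92 AC 4C 4D 6A 13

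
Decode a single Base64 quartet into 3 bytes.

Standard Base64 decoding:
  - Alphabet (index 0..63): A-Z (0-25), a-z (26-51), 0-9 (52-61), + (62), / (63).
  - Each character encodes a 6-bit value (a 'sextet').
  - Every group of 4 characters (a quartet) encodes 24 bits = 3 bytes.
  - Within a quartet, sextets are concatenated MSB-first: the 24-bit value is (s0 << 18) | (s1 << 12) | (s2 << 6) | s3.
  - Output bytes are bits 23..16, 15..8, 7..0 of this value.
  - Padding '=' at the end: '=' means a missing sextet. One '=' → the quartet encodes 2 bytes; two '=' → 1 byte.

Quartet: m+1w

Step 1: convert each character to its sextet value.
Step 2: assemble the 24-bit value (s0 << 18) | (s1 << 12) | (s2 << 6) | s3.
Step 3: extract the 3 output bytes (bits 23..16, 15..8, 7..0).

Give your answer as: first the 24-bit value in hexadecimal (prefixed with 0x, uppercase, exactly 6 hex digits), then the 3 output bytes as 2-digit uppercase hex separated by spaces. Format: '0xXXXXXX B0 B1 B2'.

Answer: 0x9BED70 9B ED 70

Derivation:
Sextets: m=38, +=62, 1=53, w=48
24-bit: (38<<18) | (62<<12) | (53<<6) | 48
      = 0x980000 | 0x03E000 | 0x000D40 | 0x000030
      = 0x9BED70
Bytes: (v>>16)&0xFF=9B, (v>>8)&0xFF=ED, v&0xFF=70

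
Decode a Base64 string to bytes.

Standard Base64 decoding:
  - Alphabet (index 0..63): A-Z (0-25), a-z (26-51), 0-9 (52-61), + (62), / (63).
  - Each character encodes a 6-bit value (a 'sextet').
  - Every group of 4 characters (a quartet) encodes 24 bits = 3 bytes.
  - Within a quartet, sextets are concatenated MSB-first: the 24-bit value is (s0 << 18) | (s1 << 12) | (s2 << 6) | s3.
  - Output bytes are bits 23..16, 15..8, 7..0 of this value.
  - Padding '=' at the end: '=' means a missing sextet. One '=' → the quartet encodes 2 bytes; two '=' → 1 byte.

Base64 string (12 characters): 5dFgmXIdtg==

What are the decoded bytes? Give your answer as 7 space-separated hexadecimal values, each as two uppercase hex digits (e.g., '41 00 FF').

After char 0 ('5'=57): chars_in_quartet=1 acc=0x39 bytes_emitted=0
After char 1 ('d'=29): chars_in_quartet=2 acc=0xE5D bytes_emitted=0
After char 2 ('F'=5): chars_in_quartet=3 acc=0x39745 bytes_emitted=0
After char 3 ('g'=32): chars_in_quartet=4 acc=0xE5D160 -> emit E5 D1 60, reset; bytes_emitted=3
After char 4 ('m'=38): chars_in_quartet=1 acc=0x26 bytes_emitted=3
After char 5 ('X'=23): chars_in_quartet=2 acc=0x997 bytes_emitted=3
After char 6 ('I'=8): chars_in_quartet=3 acc=0x265C8 bytes_emitted=3
After char 7 ('d'=29): chars_in_quartet=4 acc=0x99721D -> emit 99 72 1D, reset; bytes_emitted=6
After char 8 ('t'=45): chars_in_quartet=1 acc=0x2D bytes_emitted=6
After char 9 ('g'=32): chars_in_quartet=2 acc=0xB60 bytes_emitted=6
Padding '==': partial quartet acc=0xB60 -> emit B6; bytes_emitted=7

Answer: E5 D1 60 99 72 1D B6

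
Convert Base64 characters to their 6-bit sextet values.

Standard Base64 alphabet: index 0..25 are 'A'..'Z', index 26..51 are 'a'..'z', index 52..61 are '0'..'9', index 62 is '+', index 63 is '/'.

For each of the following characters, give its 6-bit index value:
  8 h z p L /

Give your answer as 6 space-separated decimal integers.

Answer: 60 33 51 41 11 63

Derivation:
'8': 0..9 range, 52 + ord('8') − ord('0') = 60
'h': a..z range, 26 + ord('h') − ord('a') = 33
'z': a..z range, 26 + ord('z') − ord('a') = 51
'p': a..z range, 26 + ord('p') − ord('a') = 41
'L': A..Z range, ord('L') − ord('A') = 11
'/': index 63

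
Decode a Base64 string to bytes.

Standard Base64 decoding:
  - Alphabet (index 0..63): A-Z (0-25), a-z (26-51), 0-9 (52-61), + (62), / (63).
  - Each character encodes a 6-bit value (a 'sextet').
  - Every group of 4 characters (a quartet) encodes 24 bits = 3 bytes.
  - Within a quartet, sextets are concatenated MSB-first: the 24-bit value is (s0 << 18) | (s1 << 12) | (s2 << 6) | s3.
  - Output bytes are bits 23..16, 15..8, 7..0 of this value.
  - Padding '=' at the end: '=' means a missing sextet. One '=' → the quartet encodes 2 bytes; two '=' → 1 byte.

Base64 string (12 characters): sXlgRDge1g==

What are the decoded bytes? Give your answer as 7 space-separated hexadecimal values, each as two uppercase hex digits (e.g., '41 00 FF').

Answer: B1 79 60 44 38 1E D6

Derivation:
After char 0 ('s'=44): chars_in_quartet=1 acc=0x2C bytes_emitted=0
After char 1 ('X'=23): chars_in_quartet=2 acc=0xB17 bytes_emitted=0
After char 2 ('l'=37): chars_in_quartet=3 acc=0x2C5E5 bytes_emitted=0
After char 3 ('g'=32): chars_in_quartet=4 acc=0xB17960 -> emit B1 79 60, reset; bytes_emitted=3
After char 4 ('R'=17): chars_in_quartet=1 acc=0x11 bytes_emitted=3
After char 5 ('D'=3): chars_in_quartet=2 acc=0x443 bytes_emitted=3
After char 6 ('g'=32): chars_in_quartet=3 acc=0x110E0 bytes_emitted=3
After char 7 ('e'=30): chars_in_quartet=4 acc=0x44381E -> emit 44 38 1E, reset; bytes_emitted=6
After char 8 ('1'=53): chars_in_quartet=1 acc=0x35 bytes_emitted=6
After char 9 ('g'=32): chars_in_quartet=2 acc=0xD60 bytes_emitted=6
Padding '==': partial quartet acc=0xD60 -> emit D6; bytes_emitted=7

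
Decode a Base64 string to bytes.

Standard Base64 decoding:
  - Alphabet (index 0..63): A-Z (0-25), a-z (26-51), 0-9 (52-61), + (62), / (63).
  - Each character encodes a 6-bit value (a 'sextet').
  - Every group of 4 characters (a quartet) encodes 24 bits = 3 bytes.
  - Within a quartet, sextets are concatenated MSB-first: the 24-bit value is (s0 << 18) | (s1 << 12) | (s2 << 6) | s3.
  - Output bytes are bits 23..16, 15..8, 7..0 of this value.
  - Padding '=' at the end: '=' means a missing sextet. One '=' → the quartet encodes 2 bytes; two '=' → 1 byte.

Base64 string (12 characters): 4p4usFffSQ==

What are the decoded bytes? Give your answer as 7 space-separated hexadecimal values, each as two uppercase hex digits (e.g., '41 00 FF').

Answer: E2 9E 2E B0 57 DF 49

Derivation:
After char 0 ('4'=56): chars_in_quartet=1 acc=0x38 bytes_emitted=0
After char 1 ('p'=41): chars_in_quartet=2 acc=0xE29 bytes_emitted=0
After char 2 ('4'=56): chars_in_quartet=3 acc=0x38A78 bytes_emitted=0
After char 3 ('u'=46): chars_in_quartet=4 acc=0xE29E2E -> emit E2 9E 2E, reset; bytes_emitted=3
After char 4 ('s'=44): chars_in_quartet=1 acc=0x2C bytes_emitted=3
After char 5 ('F'=5): chars_in_quartet=2 acc=0xB05 bytes_emitted=3
After char 6 ('f'=31): chars_in_quartet=3 acc=0x2C15F bytes_emitted=3
After char 7 ('f'=31): chars_in_quartet=4 acc=0xB057DF -> emit B0 57 DF, reset; bytes_emitted=6
After char 8 ('S'=18): chars_in_quartet=1 acc=0x12 bytes_emitted=6
After char 9 ('Q'=16): chars_in_quartet=2 acc=0x490 bytes_emitted=6
Padding '==': partial quartet acc=0x490 -> emit 49; bytes_emitted=7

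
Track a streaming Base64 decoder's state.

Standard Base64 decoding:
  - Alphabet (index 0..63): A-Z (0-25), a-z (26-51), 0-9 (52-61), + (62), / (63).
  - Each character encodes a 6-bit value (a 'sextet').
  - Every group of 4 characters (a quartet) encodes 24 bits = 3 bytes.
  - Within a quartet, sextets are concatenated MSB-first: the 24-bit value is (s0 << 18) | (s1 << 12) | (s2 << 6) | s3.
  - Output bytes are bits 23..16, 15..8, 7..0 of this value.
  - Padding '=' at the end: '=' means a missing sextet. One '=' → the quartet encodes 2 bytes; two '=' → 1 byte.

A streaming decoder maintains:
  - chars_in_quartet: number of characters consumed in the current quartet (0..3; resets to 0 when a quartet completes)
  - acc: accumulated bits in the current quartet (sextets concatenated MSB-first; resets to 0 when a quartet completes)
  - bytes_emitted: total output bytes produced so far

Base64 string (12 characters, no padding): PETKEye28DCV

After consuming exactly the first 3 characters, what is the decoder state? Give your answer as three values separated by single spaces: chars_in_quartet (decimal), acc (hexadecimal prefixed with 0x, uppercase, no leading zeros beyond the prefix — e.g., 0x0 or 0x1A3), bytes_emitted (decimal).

Answer: 3 0xF113 0

Derivation:
After char 0 ('P'=15): chars_in_quartet=1 acc=0xF bytes_emitted=0
After char 1 ('E'=4): chars_in_quartet=2 acc=0x3C4 bytes_emitted=0
After char 2 ('T'=19): chars_in_quartet=3 acc=0xF113 bytes_emitted=0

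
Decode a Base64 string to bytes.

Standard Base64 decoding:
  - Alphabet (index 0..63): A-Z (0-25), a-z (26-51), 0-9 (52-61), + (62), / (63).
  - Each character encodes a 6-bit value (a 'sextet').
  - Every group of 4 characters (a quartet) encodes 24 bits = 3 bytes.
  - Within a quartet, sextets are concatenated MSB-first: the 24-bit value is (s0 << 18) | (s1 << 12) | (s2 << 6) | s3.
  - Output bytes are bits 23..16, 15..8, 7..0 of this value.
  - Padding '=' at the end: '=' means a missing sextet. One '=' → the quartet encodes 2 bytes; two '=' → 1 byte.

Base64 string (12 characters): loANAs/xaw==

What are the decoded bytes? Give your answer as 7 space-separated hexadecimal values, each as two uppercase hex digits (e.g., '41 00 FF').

After char 0 ('l'=37): chars_in_quartet=1 acc=0x25 bytes_emitted=0
After char 1 ('o'=40): chars_in_quartet=2 acc=0x968 bytes_emitted=0
After char 2 ('A'=0): chars_in_quartet=3 acc=0x25A00 bytes_emitted=0
After char 3 ('N'=13): chars_in_quartet=4 acc=0x96800D -> emit 96 80 0D, reset; bytes_emitted=3
After char 4 ('A'=0): chars_in_quartet=1 acc=0x0 bytes_emitted=3
After char 5 ('s'=44): chars_in_quartet=2 acc=0x2C bytes_emitted=3
After char 6 ('/'=63): chars_in_quartet=3 acc=0xB3F bytes_emitted=3
After char 7 ('x'=49): chars_in_quartet=4 acc=0x2CFF1 -> emit 02 CF F1, reset; bytes_emitted=6
After char 8 ('a'=26): chars_in_quartet=1 acc=0x1A bytes_emitted=6
After char 9 ('w'=48): chars_in_quartet=2 acc=0x6B0 bytes_emitted=6
Padding '==': partial quartet acc=0x6B0 -> emit 6B; bytes_emitted=7

Answer: 96 80 0D 02 CF F1 6B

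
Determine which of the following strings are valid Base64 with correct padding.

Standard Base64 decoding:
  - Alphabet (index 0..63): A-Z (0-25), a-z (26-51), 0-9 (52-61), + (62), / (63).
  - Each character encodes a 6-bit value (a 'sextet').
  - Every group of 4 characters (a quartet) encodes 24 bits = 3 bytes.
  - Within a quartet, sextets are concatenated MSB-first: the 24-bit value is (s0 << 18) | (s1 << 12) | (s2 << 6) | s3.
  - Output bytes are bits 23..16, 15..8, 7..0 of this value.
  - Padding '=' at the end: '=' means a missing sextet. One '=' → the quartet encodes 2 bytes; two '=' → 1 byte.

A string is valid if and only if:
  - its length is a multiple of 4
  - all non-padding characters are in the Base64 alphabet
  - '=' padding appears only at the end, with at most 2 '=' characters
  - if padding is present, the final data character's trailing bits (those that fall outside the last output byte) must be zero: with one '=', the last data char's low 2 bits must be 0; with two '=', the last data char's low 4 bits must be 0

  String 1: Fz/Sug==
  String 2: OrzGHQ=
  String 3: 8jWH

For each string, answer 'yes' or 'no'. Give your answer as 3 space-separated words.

Answer: yes no yes

Derivation:
String 1: 'Fz/Sug==' → valid
String 2: 'OrzGHQ=' → invalid (len=7 not mult of 4)
String 3: '8jWH' → valid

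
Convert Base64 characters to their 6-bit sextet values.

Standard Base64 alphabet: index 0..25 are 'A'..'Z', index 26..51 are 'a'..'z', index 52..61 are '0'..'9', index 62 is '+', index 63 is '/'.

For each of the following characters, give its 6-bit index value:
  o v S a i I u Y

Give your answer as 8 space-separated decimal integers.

'o': a..z range, 26 + ord('o') − ord('a') = 40
'v': a..z range, 26 + ord('v') − ord('a') = 47
'S': A..Z range, ord('S') − ord('A') = 18
'a': a..z range, 26 + ord('a') − ord('a') = 26
'i': a..z range, 26 + ord('i') − ord('a') = 34
'I': A..Z range, ord('I') − ord('A') = 8
'u': a..z range, 26 + ord('u') − ord('a') = 46
'Y': A..Z range, ord('Y') − ord('A') = 24

Answer: 40 47 18 26 34 8 46 24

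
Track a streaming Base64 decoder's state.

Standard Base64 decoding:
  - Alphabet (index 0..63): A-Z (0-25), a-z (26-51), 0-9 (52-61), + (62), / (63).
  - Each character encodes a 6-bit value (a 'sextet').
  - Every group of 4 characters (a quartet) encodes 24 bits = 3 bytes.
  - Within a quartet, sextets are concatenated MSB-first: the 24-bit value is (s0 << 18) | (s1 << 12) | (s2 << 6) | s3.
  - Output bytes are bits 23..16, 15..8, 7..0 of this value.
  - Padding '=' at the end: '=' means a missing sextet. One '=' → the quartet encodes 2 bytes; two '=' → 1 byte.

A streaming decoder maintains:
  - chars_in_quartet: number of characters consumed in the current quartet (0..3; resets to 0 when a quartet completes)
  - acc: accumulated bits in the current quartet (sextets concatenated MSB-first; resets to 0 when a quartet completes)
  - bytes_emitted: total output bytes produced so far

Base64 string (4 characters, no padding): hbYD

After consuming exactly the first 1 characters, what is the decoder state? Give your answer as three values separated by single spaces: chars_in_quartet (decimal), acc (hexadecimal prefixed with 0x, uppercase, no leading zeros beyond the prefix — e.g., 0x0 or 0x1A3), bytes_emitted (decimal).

Answer: 1 0x21 0

Derivation:
After char 0 ('h'=33): chars_in_quartet=1 acc=0x21 bytes_emitted=0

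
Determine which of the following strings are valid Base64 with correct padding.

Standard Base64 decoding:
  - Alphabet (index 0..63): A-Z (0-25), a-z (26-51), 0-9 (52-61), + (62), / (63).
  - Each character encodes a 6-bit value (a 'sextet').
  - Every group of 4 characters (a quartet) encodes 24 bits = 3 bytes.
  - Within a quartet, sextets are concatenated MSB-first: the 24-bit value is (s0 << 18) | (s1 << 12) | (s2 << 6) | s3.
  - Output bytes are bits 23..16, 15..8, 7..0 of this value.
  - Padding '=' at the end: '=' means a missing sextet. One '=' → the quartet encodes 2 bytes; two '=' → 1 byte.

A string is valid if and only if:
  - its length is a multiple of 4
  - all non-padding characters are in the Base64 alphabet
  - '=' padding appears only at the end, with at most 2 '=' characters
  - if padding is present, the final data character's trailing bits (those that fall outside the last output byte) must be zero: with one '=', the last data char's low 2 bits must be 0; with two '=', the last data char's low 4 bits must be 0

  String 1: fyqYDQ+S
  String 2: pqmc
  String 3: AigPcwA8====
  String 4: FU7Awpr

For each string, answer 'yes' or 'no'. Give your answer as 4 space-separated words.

Answer: yes yes no no

Derivation:
String 1: 'fyqYDQ+S' → valid
String 2: 'pqmc' → valid
String 3: 'AigPcwA8====' → invalid (4 pad chars (max 2))
String 4: 'FU7Awpr' → invalid (len=7 not mult of 4)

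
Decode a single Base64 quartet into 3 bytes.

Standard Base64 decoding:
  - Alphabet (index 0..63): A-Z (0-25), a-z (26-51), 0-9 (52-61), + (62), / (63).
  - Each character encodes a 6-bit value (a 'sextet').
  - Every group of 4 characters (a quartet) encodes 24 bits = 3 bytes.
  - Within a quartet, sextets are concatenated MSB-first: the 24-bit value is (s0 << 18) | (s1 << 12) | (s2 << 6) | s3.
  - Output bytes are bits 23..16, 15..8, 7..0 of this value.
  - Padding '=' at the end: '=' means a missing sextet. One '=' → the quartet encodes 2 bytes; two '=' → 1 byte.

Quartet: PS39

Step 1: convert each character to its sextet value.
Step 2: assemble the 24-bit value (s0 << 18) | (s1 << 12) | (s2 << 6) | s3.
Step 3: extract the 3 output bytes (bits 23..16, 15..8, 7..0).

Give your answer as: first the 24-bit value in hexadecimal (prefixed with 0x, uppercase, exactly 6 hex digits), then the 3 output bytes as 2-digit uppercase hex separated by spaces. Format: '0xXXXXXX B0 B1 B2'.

Answer: 0x3D2DFD 3D 2D FD

Derivation:
Sextets: P=15, S=18, 3=55, 9=61
24-bit: (15<<18) | (18<<12) | (55<<6) | 61
      = 0x3C0000 | 0x012000 | 0x000DC0 | 0x00003D
      = 0x3D2DFD
Bytes: (v>>16)&0xFF=3D, (v>>8)&0xFF=2D, v&0xFF=FD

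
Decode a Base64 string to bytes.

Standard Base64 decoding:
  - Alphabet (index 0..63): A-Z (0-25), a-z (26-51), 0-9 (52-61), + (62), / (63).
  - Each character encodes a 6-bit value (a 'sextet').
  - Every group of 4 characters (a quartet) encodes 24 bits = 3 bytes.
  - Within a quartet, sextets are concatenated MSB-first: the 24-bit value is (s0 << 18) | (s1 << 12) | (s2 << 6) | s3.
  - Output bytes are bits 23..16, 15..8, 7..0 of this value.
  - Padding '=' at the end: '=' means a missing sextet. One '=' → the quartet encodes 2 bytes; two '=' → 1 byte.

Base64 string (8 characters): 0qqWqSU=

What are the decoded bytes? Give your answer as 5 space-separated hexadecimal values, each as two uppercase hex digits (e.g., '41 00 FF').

Answer: D2 AA 96 A9 25

Derivation:
After char 0 ('0'=52): chars_in_quartet=1 acc=0x34 bytes_emitted=0
After char 1 ('q'=42): chars_in_quartet=2 acc=0xD2A bytes_emitted=0
After char 2 ('q'=42): chars_in_quartet=3 acc=0x34AAA bytes_emitted=0
After char 3 ('W'=22): chars_in_quartet=4 acc=0xD2AA96 -> emit D2 AA 96, reset; bytes_emitted=3
After char 4 ('q'=42): chars_in_quartet=1 acc=0x2A bytes_emitted=3
After char 5 ('S'=18): chars_in_quartet=2 acc=0xA92 bytes_emitted=3
After char 6 ('U'=20): chars_in_quartet=3 acc=0x2A494 bytes_emitted=3
Padding '=': partial quartet acc=0x2A494 -> emit A9 25; bytes_emitted=5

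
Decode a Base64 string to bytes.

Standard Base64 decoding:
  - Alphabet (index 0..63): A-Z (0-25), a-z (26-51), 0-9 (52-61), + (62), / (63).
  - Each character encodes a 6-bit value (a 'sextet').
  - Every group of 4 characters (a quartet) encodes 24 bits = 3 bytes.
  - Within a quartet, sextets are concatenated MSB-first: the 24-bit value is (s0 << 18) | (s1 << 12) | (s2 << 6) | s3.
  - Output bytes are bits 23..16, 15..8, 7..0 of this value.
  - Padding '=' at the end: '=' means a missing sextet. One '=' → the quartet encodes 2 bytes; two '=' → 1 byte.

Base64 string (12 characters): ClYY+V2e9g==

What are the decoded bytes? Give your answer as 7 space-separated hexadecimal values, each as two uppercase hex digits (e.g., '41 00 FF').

Answer: 0A 56 18 F9 5D 9E F6

Derivation:
After char 0 ('C'=2): chars_in_quartet=1 acc=0x2 bytes_emitted=0
After char 1 ('l'=37): chars_in_quartet=2 acc=0xA5 bytes_emitted=0
After char 2 ('Y'=24): chars_in_quartet=3 acc=0x2958 bytes_emitted=0
After char 3 ('Y'=24): chars_in_quartet=4 acc=0xA5618 -> emit 0A 56 18, reset; bytes_emitted=3
After char 4 ('+'=62): chars_in_quartet=1 acc=0x3E bytes_emitted=3
After char 5 ('V'=21): chars_in_quartet=2 acc=0xF95 bytes_emitted=3
After char 6 ('2'=54): chars_in_quartet=3 acc=0x3E576 bytes_emitted=3
After char 7 ('e'=30): chars_in_quartet=4 acc=0xF95D9E -> emit F9 5D 9E, reset; bytes_emitted=6
After char 8 ('9'=61): chars_in_quartet=1 acc=0x3D bytes_emitted=6
After char 9 ('g'=32): chars_in_quartet=2 acc=0xF60 bytes_emitted=6
Padding '==': partial quartet acc=0xF60 -> emit F6; bytes_emitted=7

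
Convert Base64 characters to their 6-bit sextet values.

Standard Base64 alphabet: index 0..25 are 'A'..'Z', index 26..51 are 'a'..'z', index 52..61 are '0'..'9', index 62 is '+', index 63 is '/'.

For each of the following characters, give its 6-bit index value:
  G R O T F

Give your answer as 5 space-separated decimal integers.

'G': A..Z range, ord('G') − ord('A') = 6
'R': A..Z range, ord('R') − ord('A') = 17
'O': A..Z range, ord('O') − ord('A') = 14
'T': A..Z range, ord('T') − ord('A') = 19
'F': A..Z range, ord('F') − ord('A') = 5

Answer: 6 17 14 19 5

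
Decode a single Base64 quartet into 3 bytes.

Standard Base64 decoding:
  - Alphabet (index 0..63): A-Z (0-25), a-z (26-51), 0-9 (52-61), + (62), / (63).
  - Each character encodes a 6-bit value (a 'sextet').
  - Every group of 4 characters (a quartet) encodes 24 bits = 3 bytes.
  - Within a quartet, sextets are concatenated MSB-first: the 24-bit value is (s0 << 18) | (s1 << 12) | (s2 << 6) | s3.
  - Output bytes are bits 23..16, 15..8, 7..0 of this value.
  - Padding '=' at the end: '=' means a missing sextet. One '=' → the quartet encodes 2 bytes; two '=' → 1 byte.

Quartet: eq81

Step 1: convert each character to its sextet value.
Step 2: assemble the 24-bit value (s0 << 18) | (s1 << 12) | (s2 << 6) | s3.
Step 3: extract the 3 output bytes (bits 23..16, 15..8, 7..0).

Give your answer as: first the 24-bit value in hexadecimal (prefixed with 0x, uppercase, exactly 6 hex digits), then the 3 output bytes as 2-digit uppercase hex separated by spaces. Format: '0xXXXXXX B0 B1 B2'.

Answer: 0x7AAF35 7A AF 35

Derivation:
Sextets: e=30, q=42, 8=60, 1=53
24-bit: (30<<18) | (42<<12) | (60<<6) | 53
      = 0x780000 | 0x02A000 | 0x000F00 | 0x000035
      = 0x7AAF35
Bytes: (v>>16)&0xFF=7A, (v>>8)&0xFF=AF, v&0xFF=35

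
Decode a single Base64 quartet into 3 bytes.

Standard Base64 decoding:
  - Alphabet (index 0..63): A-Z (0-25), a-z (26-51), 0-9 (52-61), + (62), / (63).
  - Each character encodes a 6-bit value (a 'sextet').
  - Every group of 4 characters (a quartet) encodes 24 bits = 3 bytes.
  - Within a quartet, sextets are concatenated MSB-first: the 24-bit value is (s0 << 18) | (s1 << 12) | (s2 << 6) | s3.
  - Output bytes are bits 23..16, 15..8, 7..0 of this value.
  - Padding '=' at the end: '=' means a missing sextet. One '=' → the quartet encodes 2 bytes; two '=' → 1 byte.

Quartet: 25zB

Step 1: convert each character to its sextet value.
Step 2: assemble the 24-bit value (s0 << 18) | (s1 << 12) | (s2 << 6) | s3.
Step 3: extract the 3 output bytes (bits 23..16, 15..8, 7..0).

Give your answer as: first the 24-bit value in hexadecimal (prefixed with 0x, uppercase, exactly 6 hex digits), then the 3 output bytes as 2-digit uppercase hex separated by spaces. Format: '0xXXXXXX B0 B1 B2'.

Sextets: 2=54, 5=57, z=51, B=1
24-bit: (54<<18) | (57<<12) | (51<<6) | 1
      = 0xD80000 | 0x039000 | 0x000CC0 | 0x000001
      = 0xDB9CC1
Bytes: (v>>16)&0xFF=DB, (v>>8)&0xFF=9C, v&0xFF=C1

Answer: 0xDB9CC1 DB 9C C1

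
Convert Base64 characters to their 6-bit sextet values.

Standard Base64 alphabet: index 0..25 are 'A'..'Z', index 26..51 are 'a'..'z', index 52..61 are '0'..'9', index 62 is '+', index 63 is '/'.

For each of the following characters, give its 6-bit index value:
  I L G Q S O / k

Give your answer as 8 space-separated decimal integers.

'I': A..Z range, ord('I') − ord('A') = 8
'L': A..Z range, ord('L') − ord('A') = 11
'G': A..Z range, ord('G') − ord('A') = 6
'Q': A..Z range, ord('Q') − ord('A') = 16
'S': A..Z range, ord('S') − ord('A') = 18
'O': A..Z range, ord('O') − ord('A') = 14
'/': index 63
'k': a..z range, 26 + ord('k') − ord('a') = 36

Answer: 8 11 6 16 18 14 63 36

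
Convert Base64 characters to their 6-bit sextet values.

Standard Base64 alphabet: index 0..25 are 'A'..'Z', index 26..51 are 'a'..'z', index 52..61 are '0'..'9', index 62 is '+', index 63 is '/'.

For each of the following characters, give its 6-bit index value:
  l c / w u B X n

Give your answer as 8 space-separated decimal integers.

Answer: 37 28 63 48 46 1 23 39

Derivation:
'l': a..z range, 26 + ord('l') − ord('a') = 37
'c': a..z range, 26 + ord('c') − ord('a') = 28
'/': index 63
'w': a..z range, 26 + ord('w') − ord('a') = 48
'u': a..z range, 26 + ord('u') − ord('a') = 46
'B': A..Z range, ord('B') − ord('A') = 1
'X': A..Z range, ord('X') − ord('A') = 23
'n': a..z range, 26 + ord('n') − ord('a') = 39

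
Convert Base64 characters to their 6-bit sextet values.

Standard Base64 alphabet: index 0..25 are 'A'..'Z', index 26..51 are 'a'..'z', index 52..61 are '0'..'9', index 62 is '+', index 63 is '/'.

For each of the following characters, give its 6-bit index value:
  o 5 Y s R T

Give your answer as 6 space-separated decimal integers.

'o': a..z range, 26 + ord('o') − ord('a') = 40
'5': 0..9 range, 52 + ord('5') − ord('0') = 57
'Y': A..Z range, ord('Y') − ord('A') = 24
's': a..z range, 26 + ord('s') − ord('a') = 44
'R': A..Z range, ord('R') − ord('A') = 17
'T': A..Z range, ord('T') − ord('A') = 19

Answer: 40 57 24 44 17 19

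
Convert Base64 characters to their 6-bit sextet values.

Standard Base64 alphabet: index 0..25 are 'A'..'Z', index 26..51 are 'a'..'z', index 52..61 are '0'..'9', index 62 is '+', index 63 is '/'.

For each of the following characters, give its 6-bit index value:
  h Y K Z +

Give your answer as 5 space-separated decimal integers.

Answer: 33 24 10 25 62

Derivation:
'h': a..z range, 26 + ord('h') − ord('a') = 33
'Y': A..Z range, ord('Y') − ord('A') = 24
'K': A..Z range, ord('K') − ord('A') = 10
'Z': A..Z range, ord('Z') − ord('A') = 25
'+': index 62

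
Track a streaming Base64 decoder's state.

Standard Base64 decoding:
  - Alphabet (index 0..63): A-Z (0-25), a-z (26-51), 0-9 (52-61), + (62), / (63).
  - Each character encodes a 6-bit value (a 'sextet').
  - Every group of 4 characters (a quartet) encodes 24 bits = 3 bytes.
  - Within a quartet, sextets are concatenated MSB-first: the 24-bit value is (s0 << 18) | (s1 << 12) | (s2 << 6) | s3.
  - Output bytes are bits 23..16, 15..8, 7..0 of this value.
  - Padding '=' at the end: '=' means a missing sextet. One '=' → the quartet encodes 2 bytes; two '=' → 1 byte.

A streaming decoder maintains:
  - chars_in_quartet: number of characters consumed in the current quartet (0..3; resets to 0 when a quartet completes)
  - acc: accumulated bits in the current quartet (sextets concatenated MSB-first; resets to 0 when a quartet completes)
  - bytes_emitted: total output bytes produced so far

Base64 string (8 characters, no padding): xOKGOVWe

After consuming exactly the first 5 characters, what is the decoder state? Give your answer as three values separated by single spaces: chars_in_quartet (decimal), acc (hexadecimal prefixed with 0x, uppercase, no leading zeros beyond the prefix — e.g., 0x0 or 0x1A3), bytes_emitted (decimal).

Answer: 1 0xE 3

Derivation:
After char 0 ('x'=49): chars_in_quartet=1 acc=0x31 bytes_emitted=0
After char 1 ('O'=14): chars_in_quartet=2 acc=0xC4E bytes_emitted=0
After char 2 ('K'=10): chars_in_quartet=3 acc=0x3138A bytes_emitted=0
After char 3 ('G'=6): chars_in_quartet=4 acc=0xC4E286 -> emit C4 E2 86, reset; bytes_emitted=3
After char 4 ('O'=14): chars_in_quartet=1 acc=0xE bytes_emitted=3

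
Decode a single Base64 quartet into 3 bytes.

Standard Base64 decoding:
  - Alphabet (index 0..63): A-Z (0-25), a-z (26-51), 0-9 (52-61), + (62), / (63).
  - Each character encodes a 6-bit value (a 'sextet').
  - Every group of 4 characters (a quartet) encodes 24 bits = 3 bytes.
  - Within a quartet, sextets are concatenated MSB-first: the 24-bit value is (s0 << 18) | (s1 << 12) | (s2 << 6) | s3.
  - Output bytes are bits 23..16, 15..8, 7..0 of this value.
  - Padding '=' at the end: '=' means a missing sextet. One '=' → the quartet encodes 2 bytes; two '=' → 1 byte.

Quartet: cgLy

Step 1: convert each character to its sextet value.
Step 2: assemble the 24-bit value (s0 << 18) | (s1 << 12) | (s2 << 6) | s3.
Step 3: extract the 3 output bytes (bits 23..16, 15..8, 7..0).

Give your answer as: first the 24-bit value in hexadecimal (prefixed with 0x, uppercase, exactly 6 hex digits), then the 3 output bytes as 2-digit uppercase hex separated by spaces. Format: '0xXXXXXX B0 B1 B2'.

Answer: 0x7202F2 72 02 F2

Derivation:
Sextets: c=28, g=32, L=11, y=50
24-bit: (28<<18) | (32<<12) | (11<<6) | 50
      = 0x700000 | 0x020000 | 0x0002C0 | 0x000032
      = 0x7202F2
Bytes: (v>>16)&0xFF=72, (v>>8)&0xFF=02, v&0xFF=F2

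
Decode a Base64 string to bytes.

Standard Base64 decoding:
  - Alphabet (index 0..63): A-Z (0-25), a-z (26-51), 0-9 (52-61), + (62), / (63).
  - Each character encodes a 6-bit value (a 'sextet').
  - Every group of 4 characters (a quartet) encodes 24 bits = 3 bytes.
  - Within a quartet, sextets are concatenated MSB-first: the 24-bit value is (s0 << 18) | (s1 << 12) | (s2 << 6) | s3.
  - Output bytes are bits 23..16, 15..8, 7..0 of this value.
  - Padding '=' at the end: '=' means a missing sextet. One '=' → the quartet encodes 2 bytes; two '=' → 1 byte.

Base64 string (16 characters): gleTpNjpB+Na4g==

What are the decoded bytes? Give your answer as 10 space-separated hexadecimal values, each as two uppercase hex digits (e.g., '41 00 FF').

After char 0 ('g'=32): chars_in_quartet=1 acc=0x20 bytes_emitted=0
After char 1 ('l'=37): chars_in_quartet=2 acc=0x825 bytes_emitted=0
After char 2 ('e'=30): chars_in_quartet=3 acc=0x2095E bytes_emitted=0
After char 3 ('T'=19): chars_in_quartet=4 acc=0x825793 -> emit 82 57 93, reset; bytes_emitted=3
After char 4 ('p'=41): chars_in_quartet=1 acc=0x29 bytes_emitted=3
After char 5 ('N'=13): chars_in_quartet=2 acc=0xA4D bytes_emitted=3
After char 6 ('j'=35): chars_in_quartet=3 acc=0x29363 bytes_emitted=3
After char 7 ('p'=41): chars_in_quartet=4 acc=0xA4D8E9 -> emit A4 D8 E9, reset; bytes_emitted=6
After char 8 ('B'=1): chars_in_quartet=1 acc=0x1 bytes_emitted=6
After char 9 ('+'=62): chars_in_quartet=2 acc=0x7E bytes_emitted=6
After char 10 ('N'=13): chars_in_quartet=3 acc=0x1F8D bytes_emitted=6
After char 11 ('a'=26): chars_in_quartet=4 acc=0x7E35A -> emit 07 E3 5A, reset; bytes_emitted=9
After char 12 ('4'=56): chars_in_quartet=1 acc=0x38 bytes_emitted=9
After char 13 ('g'=32): chars_in_quartet=2 acc=0xE20 bytes_emitted=9
Padding '==': partial quartet acc=0xE20 -> emit E2; bytes_emitted=10

Answer: 82 57 93 A4 D8 E9 07 E3 5A E2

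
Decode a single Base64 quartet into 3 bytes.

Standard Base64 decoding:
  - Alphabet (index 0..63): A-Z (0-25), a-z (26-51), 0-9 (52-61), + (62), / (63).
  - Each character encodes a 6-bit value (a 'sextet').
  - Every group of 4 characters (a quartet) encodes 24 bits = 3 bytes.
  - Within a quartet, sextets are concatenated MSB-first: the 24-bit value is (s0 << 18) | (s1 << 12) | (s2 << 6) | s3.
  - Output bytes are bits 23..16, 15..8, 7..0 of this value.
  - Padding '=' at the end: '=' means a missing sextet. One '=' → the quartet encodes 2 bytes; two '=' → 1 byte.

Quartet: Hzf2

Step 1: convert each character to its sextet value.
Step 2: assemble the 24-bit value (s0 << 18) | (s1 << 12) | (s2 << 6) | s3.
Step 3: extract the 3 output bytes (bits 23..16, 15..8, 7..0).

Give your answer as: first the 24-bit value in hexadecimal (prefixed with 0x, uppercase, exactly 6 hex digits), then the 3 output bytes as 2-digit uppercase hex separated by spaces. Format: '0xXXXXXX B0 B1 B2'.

Sextets: H=7, z=51, f=31, 2=54
24-bit: (7<<18) | (51<<12) | (31<<6) | 54
      = 0x1C0000 | 0x033000 | 0x0007C0 | 0x000036
      = 0x1F37F6
Bytes: (v>>16)&0xFF=1F, (v>>8)&0xFF=37, v&0xFF=F6

Answer: 0x1F37F6 1F 37 F6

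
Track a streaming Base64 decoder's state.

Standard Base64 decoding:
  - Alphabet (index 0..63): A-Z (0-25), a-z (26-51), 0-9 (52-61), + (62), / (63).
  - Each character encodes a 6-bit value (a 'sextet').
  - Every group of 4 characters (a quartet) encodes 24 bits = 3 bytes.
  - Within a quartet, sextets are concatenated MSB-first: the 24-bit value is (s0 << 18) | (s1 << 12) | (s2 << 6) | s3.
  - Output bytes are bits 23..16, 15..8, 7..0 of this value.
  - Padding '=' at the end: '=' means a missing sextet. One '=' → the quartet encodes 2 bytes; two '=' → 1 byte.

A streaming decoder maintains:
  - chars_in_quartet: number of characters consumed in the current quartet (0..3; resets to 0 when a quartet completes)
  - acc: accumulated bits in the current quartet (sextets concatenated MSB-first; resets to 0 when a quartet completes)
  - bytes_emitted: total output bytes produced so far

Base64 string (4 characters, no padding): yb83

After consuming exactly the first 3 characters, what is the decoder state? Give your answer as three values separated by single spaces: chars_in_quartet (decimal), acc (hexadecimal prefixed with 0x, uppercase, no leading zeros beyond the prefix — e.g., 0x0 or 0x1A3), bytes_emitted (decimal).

Answer: 3 0x326FC 0

Derivation:
After char 0 ('y'=50): chars_in_quartet=1 acc=0x32 bytes_emitted=0
After char 1 ('b'=27): chars_in_quartet=2 acc=0xC9B bytes_emitted=0
After char 2 ('8'=60): chars_in_quartet=3 acc=0x326FC bytes_emitted=0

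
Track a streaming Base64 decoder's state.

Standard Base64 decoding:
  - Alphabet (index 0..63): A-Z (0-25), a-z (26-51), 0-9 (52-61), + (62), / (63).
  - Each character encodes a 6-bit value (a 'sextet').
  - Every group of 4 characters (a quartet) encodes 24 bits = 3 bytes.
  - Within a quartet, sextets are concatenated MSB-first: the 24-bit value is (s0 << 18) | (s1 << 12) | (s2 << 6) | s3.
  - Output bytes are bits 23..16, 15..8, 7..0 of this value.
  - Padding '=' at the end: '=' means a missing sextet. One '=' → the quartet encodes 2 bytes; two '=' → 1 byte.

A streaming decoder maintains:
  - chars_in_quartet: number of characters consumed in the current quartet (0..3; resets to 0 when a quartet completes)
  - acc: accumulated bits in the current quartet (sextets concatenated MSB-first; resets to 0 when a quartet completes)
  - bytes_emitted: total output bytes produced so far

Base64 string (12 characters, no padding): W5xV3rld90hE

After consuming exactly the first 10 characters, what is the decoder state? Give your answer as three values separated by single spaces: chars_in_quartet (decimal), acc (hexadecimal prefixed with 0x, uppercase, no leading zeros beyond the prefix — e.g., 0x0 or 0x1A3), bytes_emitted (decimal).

After char 0 ('W'=22): chars_in_quartet=1 acc=0x16 bytes_emitted=0
After char 1 ('5'=57): chars_in_quartet=2 acc=0x5B9 bytes_emitted=0
After char 2 ('x'=49): chars_in_quartet=3 acc=0x16E71 bytes_emitted=0
After char 3 ('V'=21): chars_in_quartet=4 acc=0x5B9C55 -> emit 5B 9C 55, reset; bytes_emitted=3
After char 4 ('3'=55): chars_in_quartet=1 acc=0x37 bytes_emitted=3
After char 5 ('r'=43): chars_in_quartet=2 acc=0xDEB bytes_emitted=3
After char 6 ('l'=37): chars_in_quartet=3 acc=0x37AE5 bytes_emitted=3
After char 7 ('d'=29): chars_in_quartet=4 acc=0xDEB95D -> emit DE B9 5D, reset; bytes_emitted=6
After char 8 ('9'=61): chars_in_quartet=1 acc=0x3D bytes_emitted=6
After char 9 ('0'=52): chars_in_quartet=2 acc=0xF74 bytes_emitted=6

Answer: 2 0xF74 6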